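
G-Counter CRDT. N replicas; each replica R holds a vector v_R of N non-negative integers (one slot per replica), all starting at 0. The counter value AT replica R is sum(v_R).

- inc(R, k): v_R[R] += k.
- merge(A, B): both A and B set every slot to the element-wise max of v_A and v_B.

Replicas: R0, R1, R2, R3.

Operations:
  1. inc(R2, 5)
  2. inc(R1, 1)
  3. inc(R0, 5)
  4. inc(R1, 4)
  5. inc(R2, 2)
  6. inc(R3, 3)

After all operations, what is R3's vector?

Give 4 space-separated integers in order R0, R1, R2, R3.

Answer: 0 0 0 3

Derivation:
Op 1: inc R2 by 5 -> R2=(0,0,5,0) value=5
Op 2: inc R1 by 1 -> R1=(0,1,0,0) value=1
Op 3: inc R0 by 5 -> R0=(5,0,0,0) value=5
Op 4: inc R1 by 4 -> R1=(0,5,0,0) value=5
Op 5: inc R2 by 2 -> R2=(0,0,7,0) value=7
Op 6: inc R3 by 3 -> R3=(0,0,0,3) value=3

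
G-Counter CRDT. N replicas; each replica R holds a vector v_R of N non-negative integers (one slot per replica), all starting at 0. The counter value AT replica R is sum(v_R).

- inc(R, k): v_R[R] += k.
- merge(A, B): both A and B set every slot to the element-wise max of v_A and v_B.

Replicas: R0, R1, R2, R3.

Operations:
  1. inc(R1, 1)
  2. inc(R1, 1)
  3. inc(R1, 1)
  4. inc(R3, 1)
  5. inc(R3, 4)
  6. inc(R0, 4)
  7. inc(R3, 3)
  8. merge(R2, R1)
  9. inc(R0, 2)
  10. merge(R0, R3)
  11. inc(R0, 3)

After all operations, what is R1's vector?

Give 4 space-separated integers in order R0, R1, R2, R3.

Op 1: inc R1 by 1 -> R1=(0,1,0,0) value=1
Op 2: inc R1 by 1 -> R1=(0,2,0,0) value=2
Op 3: inc R1 by 1 -> R1=(0,3,0,0) value=3
Op 4: inc R3 by 1 -> R3=(0,0,0,1) value=1
Op 5: inc R3 by 4 -> R3=(0,0,0,5) value=5
Op 6: inc R0 by 4 -> R0=(4,0,0,0) value=4
Op 7: inc R3 by 3 -> R3=(0,0,0,8) value=8
Op 8: merge R2<->R1 -> R2=(0,3,0,0) R1=(0,3,0,0)
Op 9: inc R0 by 2 -> R0=(6,0,0,0) value=6
Op 10: merge R0<->R3 -> R0=(6,0,0,8) R3=(6,0,0,8)
Op 11: inc R0 by 3 -> R0=(9,0,0,8) value=17

Answer: 0 3 0 0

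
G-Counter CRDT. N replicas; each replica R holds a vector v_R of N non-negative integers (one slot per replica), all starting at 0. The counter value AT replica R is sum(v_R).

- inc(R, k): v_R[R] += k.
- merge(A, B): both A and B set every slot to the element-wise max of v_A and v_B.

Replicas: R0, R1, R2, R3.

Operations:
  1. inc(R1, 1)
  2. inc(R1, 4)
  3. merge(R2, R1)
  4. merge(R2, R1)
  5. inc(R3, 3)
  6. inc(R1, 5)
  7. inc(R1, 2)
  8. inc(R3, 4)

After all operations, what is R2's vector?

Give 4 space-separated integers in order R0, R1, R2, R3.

Answer: 0 5 0 0

Derivation:
Op 1: inc R1 by 1 -> R1=(0,1,0,0) value=1
Op 2: inc R1 by 4 -> R1=(0,5,0,0) value=5
Op 3: merge R2<->R1 -> R2=(0,5,0,0) R1=(0,5,0,0)
Op 4: merge R2<->R1 -> R2=(0,5,0,0) R1=(0,5,0,0)
Op 5: inc R3 by 3 -> R3=(0,0,0,3) value=3
Op 6: inc R1 by 5 -> R1=(0,10,0,0) value=10
Op 7: inc R1 by 2 -> R1=(0,12,0,0) value=12
Op 8: inc R3 by 4 -> R3=(0,0,0,7) value=7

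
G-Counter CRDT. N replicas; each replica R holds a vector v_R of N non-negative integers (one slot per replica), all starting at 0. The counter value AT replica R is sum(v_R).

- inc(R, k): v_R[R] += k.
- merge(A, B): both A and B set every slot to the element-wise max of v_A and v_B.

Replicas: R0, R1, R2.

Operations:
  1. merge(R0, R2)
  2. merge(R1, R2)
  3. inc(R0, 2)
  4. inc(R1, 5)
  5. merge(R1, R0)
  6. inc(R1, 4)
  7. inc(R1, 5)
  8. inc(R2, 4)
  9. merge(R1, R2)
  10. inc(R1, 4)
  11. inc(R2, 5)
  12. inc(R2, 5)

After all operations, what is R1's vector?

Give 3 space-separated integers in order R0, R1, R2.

Op 1: merge R0<->R2 -> R0=(0,0,0) R2=(0,0,0)
Op 2: merge R1<->R2 -> R1=(0,0,0) R2=(0,0,0)
Op 3: inc R0 by 2 -> R0=(2,0,0) value=2
Op 4: inc R1 by 5 -> R1=(0,5,0) value=5
Op 5: merge R1<->R0 -> R1=(2,5,0) R0=(2,5,0)
Op 6: inc R1 by 4 -> R1=(2,9,0) value=11
Op 7: inc R1 by 5 -> R1=(2,14,0) value=16
Op 8: inc R2 by 4 -> R2=(0,0,4) value=4
Op 9: merge R1<->R2 -> R1=(2,14,4) R2=(2,14,4)
Op 10: inc R1 by 4 -> R1=(2,18,4) value=24
Op 11: inc R2 by 5 -> R2=(2,14,9) value=25
Op 12: inc R2 by 5 -> R2=(2,14,14) value=30

Answer: 2 18 4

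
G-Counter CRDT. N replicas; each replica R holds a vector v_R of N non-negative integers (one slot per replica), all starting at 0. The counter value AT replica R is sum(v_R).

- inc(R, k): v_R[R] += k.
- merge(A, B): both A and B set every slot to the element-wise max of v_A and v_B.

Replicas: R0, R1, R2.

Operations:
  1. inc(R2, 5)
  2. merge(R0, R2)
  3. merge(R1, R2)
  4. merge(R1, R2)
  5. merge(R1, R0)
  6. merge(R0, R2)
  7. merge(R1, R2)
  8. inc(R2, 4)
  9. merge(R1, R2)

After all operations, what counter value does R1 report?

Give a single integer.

Op 1: inc R2 by 5 -> R2=(0,0,5) value=5
Op 2: merge R0<->R2 -> R0=(0,0,5) R2=(0,0,5)
Op 3: merge R1<->R2 -> R1=(0,0,5) R2=(0,0,5)
Op 4: merge R1<->R2 -> R1=(0,0,5) R2=(0,0,5)
Op 5: merge R1<->R0 -> R1=(0,0,5) R0=(0,0,5)
Op 6: merge R0<->R2 -> R0=(0,0,5) R2=(0,0,5)
Op 7: merge R1<->R2 -> R1=(0,0,5) R2=(0,0,5)
Op 8: inc R2 by 4 -> R2=(0,0,9) value=9
Op 9: merge R1<->R2 -> R1=(0,0,9) R2=(0,0,9)

Answer: 9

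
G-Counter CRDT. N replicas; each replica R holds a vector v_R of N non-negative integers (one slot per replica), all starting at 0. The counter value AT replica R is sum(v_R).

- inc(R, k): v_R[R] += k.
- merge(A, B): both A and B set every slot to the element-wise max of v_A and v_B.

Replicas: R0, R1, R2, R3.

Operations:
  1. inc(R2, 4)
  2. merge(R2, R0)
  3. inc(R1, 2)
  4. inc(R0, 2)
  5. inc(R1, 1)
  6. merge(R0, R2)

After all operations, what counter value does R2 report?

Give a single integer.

Answer: 6

Derivation:
Op 1: inc R2 by 4 -> R2=(0,0,4,0) value=4
Op 2: merge R2<->R0 -> R2=(0,0,4,0) R0=(0,0,4,0)
Op 3: inc R1 by 2 -> R1=(0,2,0,0) value=2
Op 4: inc R0 by 2 -> R0=(2,0,4,0) value=6
Op 5: inc R1 by 1 -> R1=(0,3,0,0) value=3
Op 6: merge R0<->R2 -> R0=(2,0,4,0) R2=(2,0,4,0)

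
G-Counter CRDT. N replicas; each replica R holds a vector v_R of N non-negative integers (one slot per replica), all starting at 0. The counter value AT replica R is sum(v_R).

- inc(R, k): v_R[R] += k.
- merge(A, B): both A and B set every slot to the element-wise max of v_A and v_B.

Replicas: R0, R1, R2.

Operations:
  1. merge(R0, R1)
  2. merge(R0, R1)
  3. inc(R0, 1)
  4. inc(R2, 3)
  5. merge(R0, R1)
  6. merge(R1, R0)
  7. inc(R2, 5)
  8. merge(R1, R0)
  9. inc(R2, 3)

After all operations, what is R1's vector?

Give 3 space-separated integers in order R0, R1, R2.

Answer: 1 0 0

Derivation:
Op 1: merge R0<->R1 -> R0=(0,0,0) R1=(0,0,0)
Op 2: merge R0<->R1 -> R0=(0,0,0) R1=(0,0,0)
Op 3: inc R0 by 1 -> R0=(1,0,0) value=1
Op 4: inc R2 by 3 -> R2=(0,0,3) value=3
Op 5: merge R0<->R1 -> R0=(1,0,0) R1=(1,0,0)
Op 6: merge R1<->R0 -> R1=(1,0,0) R0=(1,0,0)
Op 7: inc R2 by 5 -> R2=(0,0,8) value=8
Op 8: merge R1<->R0 -> R1=(1,0,0) R0=(1,0,0)
Op 9: inc R2 by 3 -> R2=(0,0,11) value=11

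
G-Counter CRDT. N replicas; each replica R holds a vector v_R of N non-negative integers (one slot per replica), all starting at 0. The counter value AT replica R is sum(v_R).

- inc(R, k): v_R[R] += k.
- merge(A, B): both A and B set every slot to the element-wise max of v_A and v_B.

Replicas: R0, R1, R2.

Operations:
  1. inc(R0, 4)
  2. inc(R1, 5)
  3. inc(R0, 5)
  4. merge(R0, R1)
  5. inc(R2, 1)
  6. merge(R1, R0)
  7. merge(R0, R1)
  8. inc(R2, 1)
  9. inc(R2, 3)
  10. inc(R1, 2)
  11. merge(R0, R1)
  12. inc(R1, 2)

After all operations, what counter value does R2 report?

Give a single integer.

Answer: 5

Derivation:
Op 1: inc R0 by 4 -> R0=(4,0,0) value=4
Op 2: inc R1 by 5 -> R1=(0,5,0) value=5
Op 3: inc R0 by 5 -> R0=(9,0,0) value=9
Op 4: merge R0<->R1 -> R0=(9,5,0) R1=(9,5,0)
Op 5: inc R2 by 1 -> R2=(0,0,1) value=1
Op 6: merge R1<->R0 -> R1=(9,5,0) R0=(9,5,0)
Op 7: merge R0<->R1 -> R0=(9,5,0) R1=(9,5,0)
Op 8: inc R2 by 1 -> R2=(0,0,2) value=2
Op 9: inc R2 by 3 -> R2=(0,0,5) value=5
Op 10: inc R1 by 2 -> R1=(9,7,0) value=16
Op 11: merge R0<->R1 -> R0=(9,7,0) R1=(9,7,0)
Op 12: inc R1 by 2 -> R1=(9,9,0) value=18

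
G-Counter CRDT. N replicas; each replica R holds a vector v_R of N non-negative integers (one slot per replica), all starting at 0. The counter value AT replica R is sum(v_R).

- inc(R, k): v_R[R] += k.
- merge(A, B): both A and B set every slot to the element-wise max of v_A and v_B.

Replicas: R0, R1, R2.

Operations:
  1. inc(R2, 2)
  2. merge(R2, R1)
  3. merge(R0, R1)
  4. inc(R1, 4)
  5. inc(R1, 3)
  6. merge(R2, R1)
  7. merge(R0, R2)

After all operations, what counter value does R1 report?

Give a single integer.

Op 1: inc R2 by 2 -> R2=(0,0,2) value=2
Op 2: merge R2<->R1 -> R2=(0,0,2) R1=(0,0,2)
Op 3: merge R0<->R1 -> R0=(0,0,2) R1=(0,0,2)
Op 4: inc R1 by 4 -> R1=(0,4,2) value=6
Op 5: inc R1 by 3 -> R1=(0,7,2) value=9
Op 6: merge R2<->R1 -> R2=(0,7,2) R1=(0,7,2)
Op 7: merge R0<->R2 -> R0=(0,7,2) R2=(0,7,2)

Answer: 9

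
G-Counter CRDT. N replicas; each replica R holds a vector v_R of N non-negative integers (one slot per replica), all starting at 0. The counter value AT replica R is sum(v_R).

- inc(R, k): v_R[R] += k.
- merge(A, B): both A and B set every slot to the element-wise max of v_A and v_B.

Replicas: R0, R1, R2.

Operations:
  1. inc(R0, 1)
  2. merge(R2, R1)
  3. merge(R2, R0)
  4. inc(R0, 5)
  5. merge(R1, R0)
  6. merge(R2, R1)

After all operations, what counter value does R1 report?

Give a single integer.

Op 1: inc R0 by 1 -> R0=(1,0,0) value=1
Op 2: merge R2<->R1 -> R2=(0,0,0) R1=(0,0,0)
Op 3: merge R2<->R0 -> R2=(1,0,0) R0=(1,0,0)
Op 4: inc R0 by 5 -> R0=(6,0,0) value=6
Op 5: merge R1<->R0 -> R1=(6,0,0) R0=(6,0,0)
Op 6: merge R2<->R1 -> R2=(6,0,0) R1=(6,0,0)

Answer: 6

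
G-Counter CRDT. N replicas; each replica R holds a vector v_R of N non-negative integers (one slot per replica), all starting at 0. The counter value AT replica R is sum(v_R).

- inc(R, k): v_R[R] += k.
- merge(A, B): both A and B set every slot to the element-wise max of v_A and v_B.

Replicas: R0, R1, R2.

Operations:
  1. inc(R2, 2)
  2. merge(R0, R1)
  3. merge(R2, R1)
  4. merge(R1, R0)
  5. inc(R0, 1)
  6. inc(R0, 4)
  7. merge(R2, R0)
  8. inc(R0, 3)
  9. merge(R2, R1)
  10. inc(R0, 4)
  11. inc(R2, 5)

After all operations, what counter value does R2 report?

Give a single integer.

Answer: 12

Derivation:
Op 1: inc R2 by 2 -> R2=(0,0,2) value=2
Op 2: merge R0<->R1 -> R0=(0,0,0) R1=(0,0,0)
Op 3: merge R2<->R1 -> R2=(0,0,2) R1=(0,0,2)
Op 4: merge R1<->R0 -> R1=(0,0,2) R0=(0,0,2)
Op 5: inc R0 by 1 -> R0=(1,0,2) value=3
Op 6: inc R0 by 4 -> R0=(5,0,2) value=7
Op 7: merge R2<->R0 -> R2=(5,0,2) R0=(5,0,2)
Op 8: inc R0 by 3 -> R0=(8,0,2) value=10
Op 9: merge R2<->R1 -> R2=(5,0,2) R1=(5,0,2)
Op 10: inc R0 by 4 -> R0=(12,0,2) value=14
Op 11: inc R2 by 5 -> R2=(5,0,7) value=12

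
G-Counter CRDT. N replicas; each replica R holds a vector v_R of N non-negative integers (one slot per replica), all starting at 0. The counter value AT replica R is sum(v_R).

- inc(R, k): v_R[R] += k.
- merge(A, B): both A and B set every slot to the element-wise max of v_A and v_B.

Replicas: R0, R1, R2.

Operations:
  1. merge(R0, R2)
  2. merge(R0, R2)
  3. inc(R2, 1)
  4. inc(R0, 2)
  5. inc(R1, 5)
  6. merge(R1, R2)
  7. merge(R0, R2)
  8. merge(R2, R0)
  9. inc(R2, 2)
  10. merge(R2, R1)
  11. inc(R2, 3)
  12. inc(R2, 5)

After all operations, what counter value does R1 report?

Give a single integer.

Op 1: merge R0<->R2 -> R0=(0,0,0) R2=(0,0,0)
Op 2: merge R0<->R2 -> R0=(0,0,0) R2=(0,0,0)
Op 3: inc R2 by 1 -> R2=(0,0,1) value=1
Op 4: inc R0 by 2 -> R0=(2,0,0) value=2
Op 5: inc R1 by 5 -> R1=(0,5,0) value=5
Op 6: merge R1<->R2 -> R1=(0,5,1) R2=(0,5,1)
Op 7: merge R0<->R2 -> R0=(2,5,1) R2=(2,5,1)
Op 8: merge R2<->R0 -> R2=(2,5,1) R0=(2,5,1)
Op 9: inc R2 by 2 -> R2=(2,5,3) value=10
Op 10: merge R2<->R1 -> R2=(2,5,3) R1=(2,5,3)
Op 11: inc R2 by 3 -> R2=(2,5,6) value=13
Op 12: inc R2 by 5 -> R2=(2,5,11) value=18

Answer: 10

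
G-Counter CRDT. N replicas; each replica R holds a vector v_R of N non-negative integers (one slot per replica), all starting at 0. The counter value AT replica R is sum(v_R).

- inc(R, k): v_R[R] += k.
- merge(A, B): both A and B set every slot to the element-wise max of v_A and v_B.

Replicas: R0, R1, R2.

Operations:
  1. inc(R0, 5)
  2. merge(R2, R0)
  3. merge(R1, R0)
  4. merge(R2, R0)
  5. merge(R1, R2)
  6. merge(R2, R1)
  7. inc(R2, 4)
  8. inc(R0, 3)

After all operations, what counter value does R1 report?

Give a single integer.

Answer: 5

Derivation:
Op 1: inc R0 by 5 -> R0=(5,0,0) value=5
Op 2: merge R2<->R0 -> R2=(5,0,0) R0=(5,0,0)
Op 3: merge R1<->R0 -> R1=(5,0,0) R0=(5,0,0)
Op 4: merge R2<->R0 -> R2=(5,0,0) R0=(5,0,0)
Op 5: merge R1<->R2 -> R1=(5,0,0) R2=(5,0,0)
Op 6: merge R2<->R1 -> R2=(5,0,0) R1=(5,0,0)
Op 7: inc R2 by 4 -> R2=(5,0,4) value=9
Op 8: inc R0 by 3 -> R0=(8,0,0) value=8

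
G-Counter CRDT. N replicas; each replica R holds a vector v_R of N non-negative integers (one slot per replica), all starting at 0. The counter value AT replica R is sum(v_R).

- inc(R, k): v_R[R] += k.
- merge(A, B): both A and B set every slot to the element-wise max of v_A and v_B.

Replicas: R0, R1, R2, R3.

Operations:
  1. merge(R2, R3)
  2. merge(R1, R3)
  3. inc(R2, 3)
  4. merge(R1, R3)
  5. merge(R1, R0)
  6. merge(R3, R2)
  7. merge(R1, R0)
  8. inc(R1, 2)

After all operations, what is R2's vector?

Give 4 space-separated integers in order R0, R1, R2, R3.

Answer: 0 0 3 0

Derivation:
Op 1: merge R2<->R3 -> R2=(0,0,0,0) R3=(0,0,0,0)
Op 2: merge R1<->R3 -> R1=(0,0,0,0) R3=(0,0,0,0)
Op 3: inc R2 by 3 -> R2=(0,0,3,0) value=3
Op 4: merge R1<->R3 -> R1=(0,0,0,0) R3=(0,0,0,0)
Op 5: merge R1<->R0 -> R1=(0,0,0,0) R0=(0,0,0,0)
Op 6: merge R3<->R2 -> R3=(0,0,3,0) R2=(0,0,3,0)
Op 7: merge R1<->R0 -> R1=(0,0,0,0) R0=(0,0,0,0)
Op 8: inc R1 by 2 -> R1=(0,2,0,0) value=2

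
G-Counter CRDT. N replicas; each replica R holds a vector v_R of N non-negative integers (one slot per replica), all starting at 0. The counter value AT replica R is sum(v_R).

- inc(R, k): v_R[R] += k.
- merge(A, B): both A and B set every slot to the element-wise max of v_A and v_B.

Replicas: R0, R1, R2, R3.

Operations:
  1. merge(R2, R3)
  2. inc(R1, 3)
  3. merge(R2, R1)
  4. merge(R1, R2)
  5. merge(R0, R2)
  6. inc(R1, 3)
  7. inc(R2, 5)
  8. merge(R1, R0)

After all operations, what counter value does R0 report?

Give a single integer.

Answer: 6

Derivation:
Op 1: merge R2<->R3 -> R2=(0,0,0,0) R3=(0,0,0,0)
Op 2: inc R1 by 3 -> R1=(0,3,0,0) value=3
Op 3: merge R2<->R1 -> R2=(0,3,0,0) R1=(0,3,0,0)
Op 4: merge R1<->R2 -> R1=(0,3,0,0) R2=(0,3,0,0)
Op 5: merge R0<->R2 -> R0=(0,3,0,0) R2=(0,3,0,0)
Op 6: inc R1 by 3 -> R1=(0,6,0,0) value=6
Op 7: inc R2 by 5 -> R2=(0,3,5,0) value=8
Op 8: merge R1<->R0 -> R1=(0,6,0,0) R0=(0,6,0,0)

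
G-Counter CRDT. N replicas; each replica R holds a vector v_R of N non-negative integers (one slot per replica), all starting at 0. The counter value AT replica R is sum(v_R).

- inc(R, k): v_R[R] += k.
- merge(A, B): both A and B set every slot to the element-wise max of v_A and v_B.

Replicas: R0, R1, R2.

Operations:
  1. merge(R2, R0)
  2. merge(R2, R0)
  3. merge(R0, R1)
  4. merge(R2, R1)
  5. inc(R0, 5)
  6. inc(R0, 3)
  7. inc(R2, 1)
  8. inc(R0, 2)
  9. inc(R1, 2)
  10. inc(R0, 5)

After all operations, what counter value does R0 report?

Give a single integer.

Op 1: merge R2<->R0 -> R2=(0,0,0) R0=(0,0,0)
Op 2: merge R2<->R0 -> R2=(0,0,0) R0=(0,0,0)
Op 3: merge R0<->R1 -> R0=(0,0,0) R1=(0,0,0)
Op 4: merge R2<->R1 -> R2=(0,0,0) R1=(0,0,0)
Op 5: inc R0 by 5 -> R0=(5,0,0) value=5
Op 6: inc R0 by 3 -> R0=(8,0,0) value=8
Op 7: inc R2 by 1 -> R2=(0,0,1) value=1
Op 8: inc R0 by 2 -> R0=(10,0,0) value=10
Op 9: inc R1 by 2 -> R1=(0,2,0) value=2
Op 10: inc R0 by 5 -> R0=(15,0,0) value=15

Answer: 15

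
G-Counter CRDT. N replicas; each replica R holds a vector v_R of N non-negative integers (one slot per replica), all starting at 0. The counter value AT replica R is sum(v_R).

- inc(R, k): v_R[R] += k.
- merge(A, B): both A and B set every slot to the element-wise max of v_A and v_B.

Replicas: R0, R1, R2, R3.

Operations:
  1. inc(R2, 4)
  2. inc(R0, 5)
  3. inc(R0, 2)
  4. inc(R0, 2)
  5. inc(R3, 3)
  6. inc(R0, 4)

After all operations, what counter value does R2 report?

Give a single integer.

Op 1: inc R2 by 4 -> R2=(0,0,4,0) value=4
Op 2: inc R0 by 5 -> R0=(5,0,0,0) value=5
Op 3: inc R0 by 2 -> R0=(7,0,0,0) value=7
Op 4: inc R0 by 2 -> R0=(9,0,0,0) value=9
Op 5: inc R3 by 3 -> R3=(0,0,0,3) value=3
Op 6: inc R0 by 4 -> R0=(13,0,0,0) value=13

Answer: 4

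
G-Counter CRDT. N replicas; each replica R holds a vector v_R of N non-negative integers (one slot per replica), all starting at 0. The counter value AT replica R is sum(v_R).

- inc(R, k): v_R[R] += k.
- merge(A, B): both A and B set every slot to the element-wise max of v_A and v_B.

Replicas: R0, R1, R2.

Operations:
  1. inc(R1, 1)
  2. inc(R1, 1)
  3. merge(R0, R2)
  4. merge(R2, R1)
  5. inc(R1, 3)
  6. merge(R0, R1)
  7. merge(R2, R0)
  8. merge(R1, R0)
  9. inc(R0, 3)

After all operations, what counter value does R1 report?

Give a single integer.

Op 1: inc R1 by 1 -> R1=(0,1,0) value=1
Op 2: inc R1 by 1 -> R1=(0,2,0) value=2
Op 3: merge R0<->R2 -> R0=(0,0,0) R2=(0,0,0)
Op 4: merge R2<->R1 -> R2=(0,2,0) R1=(0,2,0)
Op 5: inc R1 by 3 -> R1=(0,5,0) value=5
Op 6: merge R0<->R1 -> R0=(0,5,0) R1=(0,5,0)
Op 7: merge R2<->R0 -> R2=(0,5,0) R0=(0,5,0)
Op 8: merge R1<->R0 -> R1=(0,5,0) R0=(0,5,0)
Op 9: inc R0 by 3 -> R0=(3,5,0) value=8

Answer: 5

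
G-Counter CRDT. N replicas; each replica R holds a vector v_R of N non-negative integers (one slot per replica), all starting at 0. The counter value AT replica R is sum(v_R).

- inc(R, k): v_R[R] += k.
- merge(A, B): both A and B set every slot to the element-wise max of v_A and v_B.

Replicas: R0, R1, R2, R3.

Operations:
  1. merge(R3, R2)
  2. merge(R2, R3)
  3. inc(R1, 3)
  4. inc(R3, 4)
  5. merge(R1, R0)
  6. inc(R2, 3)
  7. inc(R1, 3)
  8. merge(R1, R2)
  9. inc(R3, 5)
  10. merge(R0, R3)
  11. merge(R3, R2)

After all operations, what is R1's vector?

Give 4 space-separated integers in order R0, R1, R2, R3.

Answer: 0 6 3 0

Derivation:
Op 1: merge R3<->R2 -> R3=(0,0,0,0) R2=(0,0,0,0)
Op 2: merge R2<->R3 -> R2=(0,0,0,0) R3=(0,0,0,0)
Op 3: inc R1 by 3 -> R1=(0,3,0,0) value=3
Op 4: inc R3 by 4 -> R3=(0,0,0,4) value=4
Op 5: merge R1<->R0 -> R1=(0,3,0,0) R0=(0,3,0,0)
Op 6: inc R2 by 3 -> R2=(0,0,3,0) value=3
Op 7: inc R1 by 3 -> R1=(0,6,0,0) value=6
Op 8: merge R1<->R2 -> R1=(0,6,3,0) R2=(0,6,3,0)
Op 9: inc R3 by 5 -> R3=(0,0,0,9) value=9
Op 10: merge R0<->R3 -> R0=(0,3,0,9) R3=(0,3,0,9)
Op 11: merge R3<->R2 -> R3=(0,6,3,9) R2=(0,6,3,9)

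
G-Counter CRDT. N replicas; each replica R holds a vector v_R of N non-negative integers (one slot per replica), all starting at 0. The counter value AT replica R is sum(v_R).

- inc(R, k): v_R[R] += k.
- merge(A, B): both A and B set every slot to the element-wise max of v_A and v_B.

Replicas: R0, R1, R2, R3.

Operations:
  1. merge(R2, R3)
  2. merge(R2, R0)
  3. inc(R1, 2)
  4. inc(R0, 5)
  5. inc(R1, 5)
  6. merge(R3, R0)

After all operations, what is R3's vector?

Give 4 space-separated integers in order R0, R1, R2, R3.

Op 1: merge R2<->R3 -> R2=(0,0,0,0) R3=(0,0,0,0)
Op 2: merge R2<->R0 -> R2=(0,0,0,0) R0=(0,0,0,0)
Op 3: inc R1 by 2 -> R1=(0,2,0,0) value=2
Op 4: inc R0 by 5 -> R0=(5,0,0,0) value=5
Op 5: inc R1 by 5 -> R1=(0,7,0,0) value=7
Op 6: merge R3<->R0 -> R3=(5,0,0,0) R0=(5,0,0,0)

Answer: 5 0 0 0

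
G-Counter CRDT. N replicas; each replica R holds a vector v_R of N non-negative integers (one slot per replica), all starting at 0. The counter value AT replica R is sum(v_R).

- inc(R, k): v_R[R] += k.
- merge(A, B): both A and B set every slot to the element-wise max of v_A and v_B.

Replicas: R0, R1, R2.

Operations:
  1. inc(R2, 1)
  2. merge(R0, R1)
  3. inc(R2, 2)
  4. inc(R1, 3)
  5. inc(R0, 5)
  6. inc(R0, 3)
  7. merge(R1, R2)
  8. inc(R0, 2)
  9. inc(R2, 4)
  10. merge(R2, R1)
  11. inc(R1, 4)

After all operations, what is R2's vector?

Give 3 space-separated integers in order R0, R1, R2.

Op 1: inc R2 by 1 -> R2=(0,0,1) value=1
Op 2: merge R0<->R1 -> R0=(0,0,0) R1=(0,0,0)
Op 3: inc R2 by 2 -> R2=(0,0,3) value=3
Op 4: inc R1 by 3 -> R1=(0,3,0) value=3
Op 5: inc R0 by 5 -> R0=(5,0,0) value=5
Op 6: inc R0 by 3 -> R0=(8,0,0) value=8
Op 7: merge R1<->R2 -> R1=(0,3,3) R2=(0,3,3)
Op 8: inc R0 by 2 -> R0=(10,0,0) value=10
Op 9: inc R2 by 4 -> R2=(0,3,7) value=10
Op 10: merge R2<->R1 -> R2=(0,3,7) R1=(0,3,7)
Op 11: inc R1 by 4 -> R1=(0,7,7) value=14

Answer: 0 3 7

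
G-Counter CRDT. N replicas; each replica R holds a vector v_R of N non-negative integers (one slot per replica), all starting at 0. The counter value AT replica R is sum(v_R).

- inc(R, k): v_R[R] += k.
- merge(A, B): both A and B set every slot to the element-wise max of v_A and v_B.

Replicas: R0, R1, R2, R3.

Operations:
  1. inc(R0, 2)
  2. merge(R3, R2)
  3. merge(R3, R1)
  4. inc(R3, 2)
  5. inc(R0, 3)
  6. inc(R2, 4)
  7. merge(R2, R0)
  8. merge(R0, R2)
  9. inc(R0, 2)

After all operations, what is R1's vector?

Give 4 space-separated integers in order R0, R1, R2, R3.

Answer: 0 0 0 0

Derivation:
Op 1: inc R0 by 2 -> R0=(2,0,0,0) value=2
Op 2: merge R3<->R2 -> R3=(0,0,0,0) R2=(0,0,0,0)
Op 3: merge R3<->R1 -> R3=(0,0,0,0) R1=(0,0,0,0)
Op 4: inc R3 by 2 -> R3=(0,0,0,2) value=2
Op 5: inc R0 by 3 -> R0=(5,0,0,0) value=5
Op 6: inc R2 by 4 -> R2=(0,0,4,0) value=4
Op 7: merge R2<->R0 -> R2=(5,0,4,0) R0=(5,0,4,0)
Op 8: merge R0<->R2 -> R0=(5,0,4,0) R2=(5,0,4,0)
Op 9: inc R0 by 2 -> R0=(7,0,4,0) value=11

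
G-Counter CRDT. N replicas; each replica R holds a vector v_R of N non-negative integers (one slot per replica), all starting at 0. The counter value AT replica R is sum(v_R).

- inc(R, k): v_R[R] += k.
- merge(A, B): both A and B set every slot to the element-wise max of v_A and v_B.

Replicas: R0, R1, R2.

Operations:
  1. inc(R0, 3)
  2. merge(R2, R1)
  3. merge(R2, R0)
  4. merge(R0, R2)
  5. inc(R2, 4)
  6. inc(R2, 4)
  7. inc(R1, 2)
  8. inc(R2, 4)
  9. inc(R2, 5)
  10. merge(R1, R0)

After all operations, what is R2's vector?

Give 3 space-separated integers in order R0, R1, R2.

Op 1: inc R0 by 3 -> R0=(3,0,0) value=3
Op 2: merge R2<->R1 -> R2=(0,0,0) R1=(0,0,0)
Op 3: merge R2<->R0 -> R2=(3,0,0) R0=(3,0,0)
Op 4: merge R0<->R2 -> R0=(3,0,0) R2=(3,0,0)
Op 5: inc R2 by 4 -> R2=(3,0,4) value=7
Op 6: inc R2 by 4 -> R2=(3,0,8) value=11
Op 7: inc R1 by 2 -> R1=(0,2,0) value=2
Op 8: inc R2 by 4 -> R2=(3,0,12) value=15
Op 9: inc R2 by 5 -> R2=(3,0,17) value=20
Op 10: merge R1<->R0 -> R1=(3,2,0) R0=(3,2,0)

Answer: 3 0 17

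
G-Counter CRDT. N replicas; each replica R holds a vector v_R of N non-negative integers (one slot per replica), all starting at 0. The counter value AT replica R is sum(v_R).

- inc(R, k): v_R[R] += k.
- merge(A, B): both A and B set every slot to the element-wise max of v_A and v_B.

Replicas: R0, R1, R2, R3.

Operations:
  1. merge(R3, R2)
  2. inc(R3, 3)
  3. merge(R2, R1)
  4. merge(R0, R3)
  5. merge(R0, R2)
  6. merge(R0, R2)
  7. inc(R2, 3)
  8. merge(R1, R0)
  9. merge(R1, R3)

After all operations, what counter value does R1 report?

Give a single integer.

Answer: 3

Derivation:
Op 1: merge R3<->R2 -> R3=(0,0,0,0) R2=(0,0,0,0)
Op 2: inc R3 by 3 -> R3=(0,0,0,3) value=3
Op 3: merge R2<->R1 -> R2=(0,0,0,0) R1=(0,0,0,0)
Op 4: merge R0<->R3 -> R0=(0,0,0,3) R3=(0,0,0,3)
Op 5: merge R0<->R2 -> R0=(0,0,0,3) R2=(0,0,0,3)
Op 6: merge R0<->R2 -> R0=(0,0,0,3) R2=(0,0,0,3)
Op 7: inc R2 by 3 -> R2=(0,0,3,3) value=6
Op 8: merge R1<->R0 -> R1=(0,0,0,3) R0=(0,0,0,3)
Op 9: merge R1<->R3 -> R1=(0,0,0,3) R3=(0,0,0,3)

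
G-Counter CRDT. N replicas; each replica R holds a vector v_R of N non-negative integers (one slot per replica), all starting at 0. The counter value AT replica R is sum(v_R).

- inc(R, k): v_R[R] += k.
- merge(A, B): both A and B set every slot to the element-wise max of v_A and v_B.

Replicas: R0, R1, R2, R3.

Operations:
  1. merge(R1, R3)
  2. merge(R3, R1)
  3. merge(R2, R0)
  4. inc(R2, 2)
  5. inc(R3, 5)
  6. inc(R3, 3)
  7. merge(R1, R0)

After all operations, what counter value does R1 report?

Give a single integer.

Answer: 0

Derivation:
Op 1: merge R1<->R3 -> R1=(0,0,0,0) R3=(0,0,0,0)
Op 2: merge R3<->R1 -> R3=(0,0,0,0) R1=(0,0,0,0)
Op 3: merge R2<->R0 -> R2=(0,0,0,0) R0=(0,0,0,0)
Op 4: inc R2 by 2 -> R2=(0,0,2,0) value=2
Op 5: inc R3 by 5 -> R3=(0,0,0,5) value=5
Op 6: inc R3 by 3 -> R3=(0,0,0,8) value=8
Op 7: merge R1<->R0 -> R1=(0,0,0,0) R0=(0,0,0,0)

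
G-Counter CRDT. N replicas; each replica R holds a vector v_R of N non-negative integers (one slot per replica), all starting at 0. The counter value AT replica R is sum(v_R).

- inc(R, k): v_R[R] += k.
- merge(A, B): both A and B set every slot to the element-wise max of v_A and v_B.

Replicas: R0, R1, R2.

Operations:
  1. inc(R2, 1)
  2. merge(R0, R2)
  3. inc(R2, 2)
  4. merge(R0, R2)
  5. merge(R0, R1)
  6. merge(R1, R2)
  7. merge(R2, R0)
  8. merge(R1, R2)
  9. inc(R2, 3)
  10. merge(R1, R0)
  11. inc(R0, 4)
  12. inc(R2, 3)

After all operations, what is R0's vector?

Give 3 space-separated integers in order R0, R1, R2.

Op 1: inc R2 by 1 -> R2=(0,0,1) value=1
Op 2: merge R0<->R2 -> R0=(0,0,1) R2=(0,0,1)
Op 3: inc R2 by 2 -> R2=(0,0,3) value=3
Op 4: merge R0<->R2 -> R0=(0,0,3) R2=(0,0,3)
Op 5: merge R0<->R1 -> R0=(0,0,3) R1=(0,0,3)
Op 6: merge R1<->R2 -> R1=(0,0,3) R2=(0,0,3)
Op 7: merge R2<->R0 -> R2=(0,0,3) R0=(0,0,3)
Op 8: merge R1<->R2 -> R1=(0,0,3) R2=(0,0,3)
Op 9: inc R2 by 3 -> R2=(0,0,6) value=6
Op 10: merge R1<->R0 -> R1=(0,0,3) R0=(0,0,3)
Op 11: inc R0 by 4 -> R0=(4,0,3) value=7
Op 12: inc R2 by 3 -> R2=(0,0,9) value=9

Answer: 4 0 3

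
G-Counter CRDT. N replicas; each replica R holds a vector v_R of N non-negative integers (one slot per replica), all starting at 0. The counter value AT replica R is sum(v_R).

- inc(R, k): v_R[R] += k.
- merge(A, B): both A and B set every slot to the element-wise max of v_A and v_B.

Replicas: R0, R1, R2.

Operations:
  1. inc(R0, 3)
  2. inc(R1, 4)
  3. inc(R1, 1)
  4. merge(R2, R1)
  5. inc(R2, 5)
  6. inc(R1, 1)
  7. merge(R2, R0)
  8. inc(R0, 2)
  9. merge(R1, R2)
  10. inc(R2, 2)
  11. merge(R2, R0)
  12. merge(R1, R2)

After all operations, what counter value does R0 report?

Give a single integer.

Answer: 18

Derivation:
Op 1: inc R0 by 3 -> R0=(3,0,0) value=3
Op 2: inc R1 by 4 -> R1=(0,4,0) value=4
Op 3: inc R1 by 1 -> R1=(0,5,0) value=5
Op 4: merge R2<->R1 -> R2=(0,5,0) R1=(0,5,0)
Op 5: inc R2 by 5 -> R2=(0,5,5) value=10
Op 6: inc R1 by 1 -> R1=(0,6,0) value=6
Op 7: merge R2<->R0 -> R2=(3,5,5) R0=(3,5,5)
Op 8: inc R0 by 2 -> R0=(5,5,5) value=15
Op 9: merge R1<->R2 -> R1=(3,6,5) R2=(3,6,5)
Op 10: inc R2 by 2 -> R2=(3,6,7) value=16
Op 11: merge R2<->R0 -> R2=(5,6,7) R0=(5,6,7)
Op 12: merge R1<->R2 -> R1=(5,6,7) R2=(5,6,7)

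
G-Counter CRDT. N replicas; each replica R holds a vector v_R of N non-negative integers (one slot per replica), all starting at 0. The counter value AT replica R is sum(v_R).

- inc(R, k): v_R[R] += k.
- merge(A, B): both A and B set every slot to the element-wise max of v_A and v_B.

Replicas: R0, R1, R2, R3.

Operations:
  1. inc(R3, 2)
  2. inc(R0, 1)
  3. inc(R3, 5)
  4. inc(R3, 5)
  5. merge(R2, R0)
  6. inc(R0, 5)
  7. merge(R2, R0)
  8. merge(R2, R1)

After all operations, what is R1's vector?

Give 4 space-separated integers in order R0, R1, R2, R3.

Op 1: inc R3 by 2 -> R3=(0,0,0,2) value=2
Op 2: inc R0 by 1 -> R0=(1,0,0,0) value=1
Op 3: inc R3 by 5 -> R3=(0,0,0,7) value=7
Op 4: inc R3 by 5 -> R3=(0,0,0,12) value=12
Op 5: merge R2<->R0 -> R2=(1,0,0,0) R0=(1,0,0,0)
Op 6: inc R0 by 5 -> R0=(6,0,0,0) value=6
Op 7: merge R2<->R0 -> R2=(6,0,0,0) R0=(6,0,0,0)
Op 8: merge R2<->R1 -> R2=(6,0,0,0) R1=(6,0,0,0)

Answer: 6 0 0 0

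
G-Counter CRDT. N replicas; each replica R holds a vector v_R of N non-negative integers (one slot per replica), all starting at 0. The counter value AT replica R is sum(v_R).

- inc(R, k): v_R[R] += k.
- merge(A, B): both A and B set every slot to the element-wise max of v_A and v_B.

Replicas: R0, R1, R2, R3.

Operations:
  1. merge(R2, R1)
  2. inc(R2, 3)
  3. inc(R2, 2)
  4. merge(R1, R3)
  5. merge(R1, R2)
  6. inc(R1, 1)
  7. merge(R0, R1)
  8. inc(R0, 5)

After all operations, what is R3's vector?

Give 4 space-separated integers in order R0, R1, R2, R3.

Op 1: merge R2<->R1 -> R2=(0,0,0,0) R1=(0,0,0,0)
Op 2: inc R2 by 3 -> R2=(0,0,3,0) value=3
Op 3: inc R2 by 2 -> R2=(0,0,5,0) value=5
Op 4: merge R1<->R3 -> R1=(0,0,0,0) R3=(0,0,0,0)
Op 5: merge R1<->R2 -> R1=(0,0,5,0) R2=(0,0,5,0)
Op 6: inc R1 by 1 -> R1=(0,1,5,0) value=6
Op 7: merge R0<->R1 -> R0=(0,1,5,0) R1=(0,1,5,0)
Op 8: inc R0 by 5 -> R0=(5,1,5,0) value=11

Answer: 0 0 0 0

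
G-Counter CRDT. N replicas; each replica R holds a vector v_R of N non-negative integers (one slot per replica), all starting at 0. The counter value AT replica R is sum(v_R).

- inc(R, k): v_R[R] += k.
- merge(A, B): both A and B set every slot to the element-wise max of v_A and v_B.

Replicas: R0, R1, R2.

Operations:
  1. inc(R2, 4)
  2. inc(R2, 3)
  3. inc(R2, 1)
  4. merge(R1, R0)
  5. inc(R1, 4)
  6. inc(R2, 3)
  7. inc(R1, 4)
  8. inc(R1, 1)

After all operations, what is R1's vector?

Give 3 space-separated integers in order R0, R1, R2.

Answer: 0 9 0

Derivation:
Op 1: inc R2 by 4 -> R2=(0,0,4) value=4
Op 2: inc R2 by 3 -> R2=(0,0,7) value=7
Op 3: inc R2 by 1 -> R2=(0,0,8) value=8
Op 4: merge R1<->R0 -> R1=(0,0,0) R0=(0,0,0)
Op 5: inc R1 by 4 -> R1=(0,4,0) value=4
Op 6: inc R2 by 3 -> R2=(0,0,11) value=11
Op 7: inc R1 by 4 -> R1=(0,8,0) value=8
Op 8: inc R1 by 1 -> R1=(0,9,0) value=9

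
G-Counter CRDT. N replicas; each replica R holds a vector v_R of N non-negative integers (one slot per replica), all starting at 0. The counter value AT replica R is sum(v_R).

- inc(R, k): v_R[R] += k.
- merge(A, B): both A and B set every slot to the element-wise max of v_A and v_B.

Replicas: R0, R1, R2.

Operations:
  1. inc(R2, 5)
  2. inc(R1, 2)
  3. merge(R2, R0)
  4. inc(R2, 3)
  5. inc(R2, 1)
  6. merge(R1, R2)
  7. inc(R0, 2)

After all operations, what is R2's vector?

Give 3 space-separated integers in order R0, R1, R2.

Op 1: inc R2 by 5 -> R2=(0,0,5) value=5
Op 2: inc R1 by 2 -> R1=(0,2,0) value=2
Op 3: merge R2<->R0 -> R2=(0,0,5) R0=(0,0,5)
Op 4: inc R2 by 3 -> R2=(0,0,8) value=8
Op 5: inc R2 by 1 -> R2=(0,0,9) value=9
Op 6: merge R1<->R2 -> R1=(0,2,9) R2=(0,2,9)
Op 7: inc R0 by 2 -> R0=(2,0,5) value=7

Answer: 0 2 9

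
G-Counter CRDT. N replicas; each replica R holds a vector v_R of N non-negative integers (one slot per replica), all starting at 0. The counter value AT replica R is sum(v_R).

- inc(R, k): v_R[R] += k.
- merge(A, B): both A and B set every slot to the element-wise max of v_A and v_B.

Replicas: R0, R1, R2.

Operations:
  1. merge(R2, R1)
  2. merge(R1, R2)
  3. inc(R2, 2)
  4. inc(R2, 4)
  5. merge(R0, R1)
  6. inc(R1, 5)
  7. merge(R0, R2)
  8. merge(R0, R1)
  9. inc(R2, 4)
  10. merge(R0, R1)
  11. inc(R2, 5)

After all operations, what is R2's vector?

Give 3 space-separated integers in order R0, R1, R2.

Answer: 0 0 15

Derivation:
Op 1: merge R2<->R1 -> R2=(0,0,0) R1=(0,0,0)
Op 2: merge R1<->R2 -> R1=(0,0,0) R2=(0,0,0)
Op 3: inc R2 by 2 -> R2=(0,0,2) value=2
Op 4: inc R2 by 4 -> R2=(0,0,6) value=6
Op 5: merge R0<->R1 -> R0=(0,0,0) R1=(0,0,0)
Op 6: inc R1 by 5 -> R1=(0,5,0) value=5
Op 7: merge R0<->R2 -> R0=(0,0,6) R2=(0,0,6)
Op 8: merge R0<->R1 -> R0=(0,5,6) R1=(0,5,6)
Op 9: inc R2 by 4 -> R2=(0,0,10) value=10
Op 10: merge R0<->R1 -> R0=(0,5,6) R1=(0,5,6)
Op 11: inc R2 by 5 -> R2=(0,0,15) value=15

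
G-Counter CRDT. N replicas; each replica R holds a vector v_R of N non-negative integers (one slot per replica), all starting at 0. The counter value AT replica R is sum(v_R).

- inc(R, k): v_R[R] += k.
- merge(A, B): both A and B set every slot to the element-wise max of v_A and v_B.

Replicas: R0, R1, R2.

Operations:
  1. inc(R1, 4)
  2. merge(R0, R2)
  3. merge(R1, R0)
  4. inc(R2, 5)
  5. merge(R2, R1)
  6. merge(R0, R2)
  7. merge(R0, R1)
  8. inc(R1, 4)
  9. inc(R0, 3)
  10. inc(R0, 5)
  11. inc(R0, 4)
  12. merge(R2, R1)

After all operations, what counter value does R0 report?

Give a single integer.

Answer: 21

Derivation:
Op 1: inc R1 by 4 -> R1=(0,4,0) value=4
Op 2: merge R0<->R2 -> R0=(0,0,0) R2=(0,0,0)
Op 3: merge R1<->R0 -> R1=(0,4,0) R0=(0,4,0)
Op 4: inc R2 by 5 -> R2=(0,0,5) value=5
Op 5: merge R2<->R1 -> R2=(0,4,5) R1=(0,4,5)
Op 6: merge R0<->R2 -> R0=(0,4,5) R2=(0,4,5)
Op 7: merge R0<->R1 -> R0=(0,4,5) R1=(0,4,5)
Op 8: inc R1 by 4 -> R1=(0,8,5) value=13
Op 9: inc R0 by 3 -> R0=(3,4,5) value=12
Op 10: inc R0 by 5 -> R0=(8,4,5) value=17
Op 11: inc R0 by 4 -> R0=(12,4,5) value=21
Op 12: merge R2<->R1 -> R2=(0,8,5) R1=(0,8,5)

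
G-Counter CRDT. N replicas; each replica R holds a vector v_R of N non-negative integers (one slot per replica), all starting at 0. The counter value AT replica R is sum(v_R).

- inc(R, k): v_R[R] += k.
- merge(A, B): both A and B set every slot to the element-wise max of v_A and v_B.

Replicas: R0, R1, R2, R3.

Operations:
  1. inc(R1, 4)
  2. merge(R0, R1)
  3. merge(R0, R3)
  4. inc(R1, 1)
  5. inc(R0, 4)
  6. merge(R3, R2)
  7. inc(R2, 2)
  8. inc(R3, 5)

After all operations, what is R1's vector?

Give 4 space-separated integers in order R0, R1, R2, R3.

Op 1: inc R1 by 4 -> R1=(0,4,0,0) value=4
Op 2: merge R0<->R1 -> R0=(0,4,0,0) R1=(0,4,0,0)
Op 3: merge R0<->R3 -> R0=(0,4,0,0) R3=(0,4,0,0)
Op 4: inc R1 by 1 -> R1=(0,5,0,0) value=5
Op 5: inc R0 by 4 -> R0=(4,4,0,0) value=8
Op 6: merge R3<->R2 -> R3=(0,4,0,0) R2=(0,4,0,0)
Op 7: inc R2 by 2 -> R2=(0,4,2,0) value=6
Op 8: inc R3 by 5 -> R3=(0,4,0,5) value=9

Answer: 0 5 0 0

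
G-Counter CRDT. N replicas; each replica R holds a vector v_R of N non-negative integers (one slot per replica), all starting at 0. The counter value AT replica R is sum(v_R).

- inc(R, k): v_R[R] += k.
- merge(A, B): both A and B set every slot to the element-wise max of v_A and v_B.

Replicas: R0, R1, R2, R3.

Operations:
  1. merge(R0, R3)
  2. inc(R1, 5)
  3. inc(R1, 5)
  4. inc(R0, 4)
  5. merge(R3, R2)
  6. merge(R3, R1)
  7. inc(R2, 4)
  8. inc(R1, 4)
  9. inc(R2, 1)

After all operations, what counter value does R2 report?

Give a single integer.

Op 1: merge R0<->R3 -> R0=(0,0,0,0) R3=(0,0,0,0)
Op 2: inc R1 by 5 -> R1=(0,5,0,0) value=5
Op 3: inc R1 by 5 -> R1=(0,10,0,0) value=10
Op 4: inc R0 by 4 -> R0=(4,0,0,0) value=4
Op 5: merge R3<->R2 -> R3=(0,0,0,0) R2=(0,0,0,0)
Op 6: merge R3<->R1 -> R3=(0,10,0,0) R1=(0,10,0,0)
Op 7: inc R2 by 4 -> R2=(0,0,4,0) value=4
Op 8: inc R1 by 4 -> R1=(0,14,0,0) value=14
Op 9: inc R2 by 1 -> R2=(0,0,5,0) value=5

Answer: 5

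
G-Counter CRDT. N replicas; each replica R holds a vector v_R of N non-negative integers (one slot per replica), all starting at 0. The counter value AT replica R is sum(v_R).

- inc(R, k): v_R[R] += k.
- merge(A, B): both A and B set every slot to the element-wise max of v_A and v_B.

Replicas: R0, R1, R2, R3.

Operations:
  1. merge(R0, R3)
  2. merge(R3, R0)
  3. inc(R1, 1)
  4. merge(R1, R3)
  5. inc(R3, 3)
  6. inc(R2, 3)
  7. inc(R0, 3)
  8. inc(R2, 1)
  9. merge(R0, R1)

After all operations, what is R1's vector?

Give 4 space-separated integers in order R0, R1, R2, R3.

Op 1: merge R0<->R3 -> R0=(0,0,0,0) R3=(0,0,0,0)
Op 2: merge R3<->R0 -> R3=(0,0,0,0) R0=(0,0,0,0)
Op 3: inc R1 by 1 -> R1=(0,1,0,0) value=1
Op 4: merge R1<->R3 -> R1=(0,1,0,0) R3=(0,1,0,0)
Op 5: inc R3 by 3 -> R3=(0,1,0,3) value=4
Op 6: inc R2 by 3 -> R2=(0,0,3,0) value=3
Op 7: inc R0 by 3 -> R0=(3,0,0,0) value=3
Op 8: inc R2 by 1 -> R2=(0,0,4,0) value=4
Op 9: merge R0<->R1 -> R0=(3,1,0,0) R1=(3,1,0,0)

Answer: 3 1 0 0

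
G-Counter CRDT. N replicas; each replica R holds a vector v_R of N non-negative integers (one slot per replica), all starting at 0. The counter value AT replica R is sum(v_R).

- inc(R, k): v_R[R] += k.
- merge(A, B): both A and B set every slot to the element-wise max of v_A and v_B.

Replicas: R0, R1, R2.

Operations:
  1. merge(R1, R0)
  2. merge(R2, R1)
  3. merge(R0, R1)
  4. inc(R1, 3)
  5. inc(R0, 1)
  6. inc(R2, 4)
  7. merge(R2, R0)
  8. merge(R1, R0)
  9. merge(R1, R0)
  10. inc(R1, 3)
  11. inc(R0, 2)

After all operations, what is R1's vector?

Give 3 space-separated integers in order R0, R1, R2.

Answer: 1 6 4

Derivation:
Op 1: merge R1<->R0 -> R1=(0,0,0) R0=(0,0,0)
Op 2: merge R2<->R1 -> R2=(0,0,0) R1=(0,0,0)
Op 3: merge R0<->R1 -> R0=(0,0,0) R1=(0,0,0)
Op 4: inc R1 by 3 -> R1=(0,3,0) value=3
Op 5: inc R0 by 1 -> R0=(1,0,0) value=1
Op 6: inc R2 by 4 -> R2=(0,0,4) value=4
Op 7: merge R2<->R0 -> R2=(1,0,4) R0=(1,0,4)
Op 8: merge R1<->R0 -> R1=(1,3,4) R0=(1,3,4)
Op 9: merge R1<->R0 -> R1=(1,3,4) R0=(1,3,4)
Op 10: inc R1 by 3 -> R1=(1,6,4) value=11
Op 11: inc R0 by 2 -> R0=(3,3,4) value=10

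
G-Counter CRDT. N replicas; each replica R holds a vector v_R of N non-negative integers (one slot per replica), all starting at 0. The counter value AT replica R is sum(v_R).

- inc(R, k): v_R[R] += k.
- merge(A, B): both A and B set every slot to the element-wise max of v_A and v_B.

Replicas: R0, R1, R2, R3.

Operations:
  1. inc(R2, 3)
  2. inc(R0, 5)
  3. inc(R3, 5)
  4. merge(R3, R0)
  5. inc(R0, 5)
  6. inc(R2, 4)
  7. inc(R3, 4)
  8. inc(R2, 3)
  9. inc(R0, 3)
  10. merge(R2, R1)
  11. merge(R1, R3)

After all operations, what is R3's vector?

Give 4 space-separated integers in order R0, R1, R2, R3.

Op 1: inc R2 by 3 -> R2=(0,0,3,0) value=3
Op 2: inc R0 by 5 -> R0=(5,0,0,0) value=5
Op 3: inc R3 by 5 -> R3=(0,0,0,5) value=5
Op 4: merge R3<->R0 -> R3=(5,0,0,5) R0=(5,0,0,5)
Op 5: inc R0 by 5 -> R0=(10,0,0,5) value=15
Op 6: inc R2 by 4 -> R2=(0,0,7,0) value=7
Op 7: inc R3 by 4 -> R3=(5,0,0,9) value=14
Op 8: inc R2 by 3 -> R2=(0,0,10,0) value=10
Op 9: inc R0 by 3 -> R0=(13,0,0,5) value=18
Op 10: merge R2<->R1 -> R2=(0,0,10,0) R1=(0,0,10,0)
Op 11: merge R1<->R3 -> R1=(5,0,10,9) R3=(5,0,10,9)

Answer: 5 0 10 9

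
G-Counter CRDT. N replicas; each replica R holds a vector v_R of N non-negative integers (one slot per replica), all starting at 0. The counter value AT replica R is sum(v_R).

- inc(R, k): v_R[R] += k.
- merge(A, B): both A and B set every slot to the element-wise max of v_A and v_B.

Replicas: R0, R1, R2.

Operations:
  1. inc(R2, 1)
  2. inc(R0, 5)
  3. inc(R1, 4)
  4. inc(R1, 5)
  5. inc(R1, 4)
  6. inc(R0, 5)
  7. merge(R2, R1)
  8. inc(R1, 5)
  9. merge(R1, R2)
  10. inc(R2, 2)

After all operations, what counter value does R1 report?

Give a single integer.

Answer: 19

Derivation:
Op 1: inc R2 by 1 -> R2=(0,0,1) value=1
Op 2: inc R0 by 5 -> R0=(5,0,0) value=5
Op 3: inc R1 by 4 -> R1=(0,4,0) value=4
Op 4: inc R1 by 5 -> R1=(0,9,0) value=9
Op 5: inc R1 by 4 -> R1=(0,13,0) value=13
Op 6: inc R0 by 5 -> R0=(10,0,0) value=10
Op 7: merge R2<->R1 -> R2=(0,13,1) R1=(0,13,1)
Op 8: inc R1 by 5 -> R1=(0,18,1) value=19
Op 9: merge R1<->R2 -> R1=(0,18,1) R2=(0,18,1)
Op 10: inc R2 by 2 -> R2=(0,18,3) value=21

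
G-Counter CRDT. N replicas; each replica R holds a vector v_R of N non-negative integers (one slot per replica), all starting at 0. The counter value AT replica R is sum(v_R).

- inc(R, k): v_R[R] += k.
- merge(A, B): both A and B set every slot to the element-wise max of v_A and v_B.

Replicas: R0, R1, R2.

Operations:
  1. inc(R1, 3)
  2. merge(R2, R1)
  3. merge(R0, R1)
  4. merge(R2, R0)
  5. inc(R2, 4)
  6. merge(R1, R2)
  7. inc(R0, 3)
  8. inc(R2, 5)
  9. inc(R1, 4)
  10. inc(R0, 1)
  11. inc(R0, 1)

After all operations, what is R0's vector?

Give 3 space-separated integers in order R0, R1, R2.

Op 1: inc R1 by 3 -> R1=(0,3,0) value=3
Op 2: merge R2<->R1 -> R2=(0,3,0) R1=(0,3,0)
Op 3: merge R0<->R1 -> R0=(0,3,0) R1=(0,3,0)
Op 4: merge R2<->R0 -> R2=(0,3,0) R0=(0,3,0)
Op 5: inc R2 by 4 -> R2=(0,3,4) value=7
Op 6: merge R1<->R2 -> R1=(0,3,4) R2=(0,3,4)
Op 7: inc R0 by 3 -> R0=(3,3,0) value=6
Op 8: inc R2 by 5 -> R2=(0,3,9) value=12
Op 9: inc R1 by 4 -> R1=(0,7,4) value=11
Op 10: inc R0 by 1 -> R0=(4,3,0) value=7
Op 11: inc R0 by 1 -> R0=(5,3,0) value=8

Answer: 5 3 0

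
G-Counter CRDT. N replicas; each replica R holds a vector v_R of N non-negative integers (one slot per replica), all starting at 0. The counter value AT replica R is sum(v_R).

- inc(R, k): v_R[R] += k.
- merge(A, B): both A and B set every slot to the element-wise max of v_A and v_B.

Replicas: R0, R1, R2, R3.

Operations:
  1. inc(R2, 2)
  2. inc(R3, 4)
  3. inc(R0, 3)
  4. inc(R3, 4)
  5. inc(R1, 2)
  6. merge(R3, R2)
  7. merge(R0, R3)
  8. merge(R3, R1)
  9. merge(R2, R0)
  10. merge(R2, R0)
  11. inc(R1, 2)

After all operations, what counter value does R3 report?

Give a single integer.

Answer: 15

Derivation:
Op 1: inc R2 by 2 -> R2=(0,0,2,0) value=2
Op 2: inc R3 by 4 -> R3=(0,0,0,4) value=4
Op 3: inc R0 by 3 -> R0=(3,0,0,0) value=3
Op 4: inc R3 by 4 -> R3=(0,0,0,8) value=8
Op 5: inc R1 by 2 -> R1=(0,2,0,0) value=2
Op 6: merge R3<->R2 -> R3=(0,0,2,8) R2=(0,0,2,8)
Op 7: merge R0<->R3 -> R0=(3,0,2,8) R3=(3,0,2,8)
Op 8: merge R3<->R1 -> R3=(3,2,2,8) R1=(3,2,2,8)
Op 9: merge R2<->R0 -> R2=(3,0,2,8) R0=(3,0,2,8)
Op 10: merge R2<->R0 -> R2=(3,0,2,8) R0=(3,0,2,8)
Op 11: inc R1 by 2 -> R1=(3,4,2,8) value=17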